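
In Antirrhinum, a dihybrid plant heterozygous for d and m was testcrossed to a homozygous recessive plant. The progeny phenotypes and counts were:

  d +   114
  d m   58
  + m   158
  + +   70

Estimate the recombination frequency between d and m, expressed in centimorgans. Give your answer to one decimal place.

32.0 centimorgans

The two most frequent classes, + m (158) and d + (114), are the parental types, so the F1 was + m / d +.
The recombinant classes are + + and d m: 70 + 58 = 128.
Recombination frequency = 128/400 = 0.3200 ≈ 32.0%, i.e. 32.0 centimorgans.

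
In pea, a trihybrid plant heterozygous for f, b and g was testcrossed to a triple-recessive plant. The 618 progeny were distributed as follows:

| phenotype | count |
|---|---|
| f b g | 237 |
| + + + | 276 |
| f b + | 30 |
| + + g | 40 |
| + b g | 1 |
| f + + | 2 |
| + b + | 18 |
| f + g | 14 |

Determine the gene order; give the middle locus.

f

The two most frequent reciprocal classes, + + + and f b g, are the parental types, so the F1 was + + + / f b g.
The two rarest classes, f + + and + b g, are the double crossovers. Comparing them with the parentals, only the f allele has switched, so f is the middle locus and the order is b – f – g.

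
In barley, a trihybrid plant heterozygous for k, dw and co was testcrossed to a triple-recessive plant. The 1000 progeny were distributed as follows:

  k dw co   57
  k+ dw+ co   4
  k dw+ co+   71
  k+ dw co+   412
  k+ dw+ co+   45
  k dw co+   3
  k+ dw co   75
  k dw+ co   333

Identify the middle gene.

The two most frequent reciprocal classes, k+ dw co+ and k dw+ co, are the parental types, so the F1 was k+ dw co+ / k dw+ co.
The two rarest classes, k dw co+ and k+ dw+ co, are the double crossovers. Comparing them with the parentals, only the k allele has switched, so k is the middle locus and the order is dw – k – co.

k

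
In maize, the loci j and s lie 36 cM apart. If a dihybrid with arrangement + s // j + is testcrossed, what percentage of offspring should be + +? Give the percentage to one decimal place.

18.0%

A map distance of 36 cM corresponds to a recombination frequency of 0.360.
The F1 is + s / j +, so + + is a recombinant gamete class with expected frequency r/2 = 0.360/2 = 0.1800.
That is 0.1800 = 18.0% of the progeny.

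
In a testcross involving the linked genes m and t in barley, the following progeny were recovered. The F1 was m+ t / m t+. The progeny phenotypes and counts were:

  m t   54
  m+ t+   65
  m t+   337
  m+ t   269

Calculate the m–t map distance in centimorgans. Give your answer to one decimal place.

16.4 centimorgans

The recombinant classes are m+ t+ and m t: 65 + 54 = 119.
Recombination frequency = 119/725 = 0.1641 ≈ 16.4%, i.e. 16.4 centimorgans.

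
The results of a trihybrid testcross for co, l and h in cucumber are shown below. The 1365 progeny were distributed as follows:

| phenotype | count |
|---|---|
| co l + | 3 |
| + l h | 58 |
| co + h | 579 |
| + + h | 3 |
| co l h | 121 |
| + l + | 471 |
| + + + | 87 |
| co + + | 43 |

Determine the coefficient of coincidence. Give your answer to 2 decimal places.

The two most frequent reciprocal classes, + l + and co + h, are the parental types, so the F1 was + l + / co + h.
The two rarest classes, co l + and + + h, are the double crossovers. Comparing them with the parentals, only the co allele has switched, so co is the middle locus and the order is h – co – l.
h–co: (101 + 6)/1365 = 0.0784; co–l: (208 + 6)/1365 = 0.1568.
Expected DCO frequency = 0.0784 × 0.1568 ≈ 0.01229; observed = 6/1365 ≈ 0.00440.
Coefficient of coincidence = 0.00440/0.01229 ≈ 0.36.

0.36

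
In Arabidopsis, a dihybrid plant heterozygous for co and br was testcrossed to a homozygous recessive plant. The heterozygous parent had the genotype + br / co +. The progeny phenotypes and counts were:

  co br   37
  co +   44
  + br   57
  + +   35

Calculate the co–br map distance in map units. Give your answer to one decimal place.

The recombinant classes are + + and co br: 35 + 37 = 72.
Recombination frequency = 72/173 = 0.4162 ≈ 41.6%, i.e. 41.6 map units.

41.6 map units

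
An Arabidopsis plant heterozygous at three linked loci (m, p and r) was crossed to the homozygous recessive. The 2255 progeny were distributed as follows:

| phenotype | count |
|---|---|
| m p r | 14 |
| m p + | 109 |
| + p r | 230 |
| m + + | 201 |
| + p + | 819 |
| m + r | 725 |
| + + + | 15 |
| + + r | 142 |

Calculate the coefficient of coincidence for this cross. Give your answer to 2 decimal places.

0.51

The two most frequent reciprocal classes, m + r and + p +, are the parental types, so the F1 was m + r / + p +.
The two rarest classes, m p r and + + +, are the double crossovers. Comparing them with the parentals, only the p allele has switched, so p is the middle locus and the order is m – p – r.
m–p: (251 + 29)/2255 = 0.1242; p–r: (431 + 29)/2255 = 0.2040.
Expected DCO frequency = 0.1242 × 0.2040 ≈ 0.02534; observed = 29/2255 ≈ 0.01286.
Coefficient of coincidence = 0.01286/0.02534 ≈ 0.51.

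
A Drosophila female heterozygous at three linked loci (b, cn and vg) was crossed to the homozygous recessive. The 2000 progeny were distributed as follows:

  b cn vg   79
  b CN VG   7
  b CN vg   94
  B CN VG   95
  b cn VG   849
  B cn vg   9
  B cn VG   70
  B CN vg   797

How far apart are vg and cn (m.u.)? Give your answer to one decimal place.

9.5 m.u.

The two most frequent reciprocal classes, b cn VG and B CN vg, are the parental types, so the F1 was b cn VG / B CN vg.
The two rarest classes, b CN VG and B cn vg, are the double crossovers. Comparing them with the parentals, only the cn allele has switched, so cn is the middle locus and the order is b – cn – vg.
Crossovers in the cn–vg interval produce the single-crossover classes b cn vg and B CN VG (79 + 95 = 174) plus the double crossovers (16).
RF(cn–vg) = (174 + 16) / 2000 = 190/2000 = 0.0950 → 9.5 m.u.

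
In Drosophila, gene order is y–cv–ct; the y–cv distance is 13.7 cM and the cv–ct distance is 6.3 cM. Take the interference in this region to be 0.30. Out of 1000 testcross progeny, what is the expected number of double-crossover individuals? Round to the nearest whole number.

Map distances give recombination frequencies of 0.137 and 0.063 for the two intervals.
With interference 0.30 (so coincidence = 0.70), expected double-crossover frequency = 0.137 × 0.063 × 0.70 = 0.00604.
Expected number = 0.00604 × 1000 = 6.04 ≈ 6.

6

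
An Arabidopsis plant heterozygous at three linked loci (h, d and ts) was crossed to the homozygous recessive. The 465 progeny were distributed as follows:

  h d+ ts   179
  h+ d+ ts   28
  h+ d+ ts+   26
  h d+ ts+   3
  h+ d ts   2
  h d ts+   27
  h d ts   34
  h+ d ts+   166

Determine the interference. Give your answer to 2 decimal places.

The two most frequent reciprocal classes, h d+ ts and h+ d ts+, are the parental types, so the F1 was h d+ ts / h+ d ts+.
The two rarest classes, h d+ ts+ and h+ d ts, are the double crossovers. Comparing them with the parentals, only the ts allele has switched, so ts is the middle locus and the order is d – ts – h.
d–ts: (60 + 5)/465 = 0.1398; ts–h: (55 + 5)/465 = 0.1290.
Expected DCO frequency = 0.1398 × 0.1290 ≈ 0.01803; observed = 5/465 ≈ 0.01075.
Coefficient of coincidence = 0.01075/0.01803 ≈ 0.60; interference = 1 − 0.60 = 0.40.

0.40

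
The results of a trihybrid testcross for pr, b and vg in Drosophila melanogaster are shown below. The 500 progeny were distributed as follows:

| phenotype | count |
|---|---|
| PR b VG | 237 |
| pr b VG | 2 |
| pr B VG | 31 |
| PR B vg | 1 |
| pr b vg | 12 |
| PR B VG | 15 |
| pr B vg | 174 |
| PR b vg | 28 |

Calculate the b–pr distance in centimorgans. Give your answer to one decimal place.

The two most frequent reciprocal classes, PR b VG and pr B vg, are the parental types, so the F1 was PR b VG / pr B vg.
The two rarest classes, pr b VG and PR B vg, are the double crossovers. Comparing them with the parentals, only the pr allele has switched, so pr is the middle locus and the order is vg – pr – b.
Crossovers in the pr–b interval produce the single-crossover classes PR B VG and pr b vg (15 + 12 = 27) plus the double crossovers (3).
RF(pr–b) = (27 + 3) / 500 = 30/500 = 0.0600 → 6.0 centimorgans.

6.0 centimorgans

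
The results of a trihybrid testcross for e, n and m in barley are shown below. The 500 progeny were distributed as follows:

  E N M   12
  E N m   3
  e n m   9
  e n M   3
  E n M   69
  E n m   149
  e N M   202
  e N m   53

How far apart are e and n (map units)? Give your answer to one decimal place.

The two most frequent reciprocal classes, e N M and E n m, are the parental types, so the F1 was e N M / E n m.
The two rarest classes, e n M and E N m, are the double crossovers. Comparing them with the parentals, only the n allele has switched, so n is the middle locus and the order is e – n – m.
Crossovers in the e–n interval produce the single-crossover classes E N M and e n m (12 + 9 = 21) plus the double crossovers (6).
RF(e–n) = (21 + 6) / 500 = 27/500 = 0.0540 → 5.4 map units.

5.4 map units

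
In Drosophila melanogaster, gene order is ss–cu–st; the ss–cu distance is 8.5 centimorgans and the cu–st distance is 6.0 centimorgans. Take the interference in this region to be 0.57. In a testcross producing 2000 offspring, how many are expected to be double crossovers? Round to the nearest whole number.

Map distances give recombination frequencies of 0.085 and 0.060 for the two intervals.
With interference 0.57 (so coincidence = 0.43), expected double-crossover frequency = 0.085 × 0.060 × 0.43 = 0.00219.
Expected number = 0.00219 × 2000 = 4.39 ≈ 4.

4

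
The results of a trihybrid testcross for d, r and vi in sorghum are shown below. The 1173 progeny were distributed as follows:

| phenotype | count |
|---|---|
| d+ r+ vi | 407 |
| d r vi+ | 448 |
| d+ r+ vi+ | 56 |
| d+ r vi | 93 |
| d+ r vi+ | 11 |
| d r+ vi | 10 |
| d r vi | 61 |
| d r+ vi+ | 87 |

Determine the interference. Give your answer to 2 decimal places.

0.11

The two most frequent reciprocal classes, d r vi+ and d+ r+ vi, are the parental types, so the F1 was d r vi+ / d+ r+ vi.
The two rarest classes, d+ r vi+ and d r+ vi, are the double crossovers. Comparing them with the parentals, only the d allele has switched, so d is the middle locus and the order is vi – d – r.
vi–d: (117 + 21)/1173 = 0.1176; d–r: (180 + 21)/1173 = 0.1714.
Expected DCO frequency = 0.1176 × 0.1714 ≈ 0.02016; observed = 21/1173 ≈ 0.01790.
Coefficient of coincidence = 0.01790/0.02016 ≈ 0.89; interference = 1 − 0.89 = 0.11.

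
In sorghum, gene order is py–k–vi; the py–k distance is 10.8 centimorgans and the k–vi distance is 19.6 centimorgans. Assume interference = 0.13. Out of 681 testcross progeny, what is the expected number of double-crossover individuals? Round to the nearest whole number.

13

Map distances give recombination frequencies of 0.108 and 0.196 for the two intervals.
With interference 0.13 (so coincidence = 0.87), expected double-crossover frequency = 0.108 × 0.196 × 0.87 = 0.01842.
Expected number = 0.01842 × 681 = 12.54 ≈ 13.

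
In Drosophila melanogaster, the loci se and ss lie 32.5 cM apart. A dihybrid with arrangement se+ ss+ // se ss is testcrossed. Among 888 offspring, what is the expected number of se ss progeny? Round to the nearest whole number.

A map distance of 32.5 cM corresponds to a recombination frequency of 0.325.
The F1 is se+ ss+ / se ss, so se ss is a parental gamete class with expected frequency (1 − r)/2 = 0.675/2 = 0.3375.
Expected number = 0.3375 × 888 = 299.70 ≈ 300.

300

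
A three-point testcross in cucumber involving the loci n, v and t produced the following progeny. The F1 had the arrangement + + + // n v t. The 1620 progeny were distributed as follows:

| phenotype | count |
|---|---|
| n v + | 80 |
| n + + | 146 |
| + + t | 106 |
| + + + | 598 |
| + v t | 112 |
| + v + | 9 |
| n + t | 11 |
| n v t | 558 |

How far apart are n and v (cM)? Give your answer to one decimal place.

The two rarest classes, + v + and n + t, are the double crossovers. Comparing them with the parentals, only the v allele has switched, so v is the middle locus and the order is t – v – n.
Crossovers in the v–n interval produce the single-crossover classes n + + and + v t (146 + 112 = 258) plus the double crossovers (20).
RF(v–n) = (258 + 20) / 1620 = 278/1620 = 0.1716 → 17.2 cM.

17.2 cM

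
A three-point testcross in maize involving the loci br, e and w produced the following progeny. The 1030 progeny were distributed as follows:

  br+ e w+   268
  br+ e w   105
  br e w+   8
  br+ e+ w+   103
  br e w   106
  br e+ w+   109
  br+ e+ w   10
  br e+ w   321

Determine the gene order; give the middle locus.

br

The two most frequent reciprocal classes, br+ e w+ and br e+ w, are the parental types, so the F1 was br+ e w+ / br e+ w.
The two rarest classes, br e w+ and br+ e+ w, are the double crossovers. Comparing them with the parentals, only the br allele has switched, so br is the middle locus and the order is e – br – w.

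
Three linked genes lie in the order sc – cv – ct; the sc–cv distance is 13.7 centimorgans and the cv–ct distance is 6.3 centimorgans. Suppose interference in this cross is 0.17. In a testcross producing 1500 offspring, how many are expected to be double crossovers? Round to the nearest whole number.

Map distances give recombination frequencies of 0.137 and 0.063 for the two intervals.
With interference 0.17 (so coincidence = 0.83), expected double-crossover frequency = 0.137 × 0.063 × 0.83 = 0.00716.
Expected number = 0.00716 × 1500 = 10.75 ≈ 11.

11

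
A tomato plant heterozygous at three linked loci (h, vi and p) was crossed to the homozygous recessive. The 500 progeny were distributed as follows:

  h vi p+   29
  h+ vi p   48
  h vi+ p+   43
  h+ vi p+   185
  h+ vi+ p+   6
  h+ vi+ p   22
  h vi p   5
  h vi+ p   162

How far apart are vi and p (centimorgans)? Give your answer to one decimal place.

20.4 centimorgans

The two most frequent reciprocal classes, h vi+ p and h+ vi p+, are the parental types, so the F1 was h vi+ p / h+ vi p+.
The two rarest classes, h vi p and h+ vi+ p+, are the double crossovers. Comparing them with the parentals, only the vi allele has switched, so vi is the middle locus and the order is h – vi – p.
Crossovers in the vi–p interval produce the single-crossover classes h vi+ p+ and h+ vi p (43 + 48 = 91) plus the double crossovers (11).
RF(vi–p) = (91 + 11) / 500 = 102/500 = 0.2040 → 20.4 centimorgans.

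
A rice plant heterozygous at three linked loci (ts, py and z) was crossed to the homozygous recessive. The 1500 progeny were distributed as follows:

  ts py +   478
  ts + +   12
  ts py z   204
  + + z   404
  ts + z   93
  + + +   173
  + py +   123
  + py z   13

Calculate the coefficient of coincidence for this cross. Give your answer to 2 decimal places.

0.39

The two most frequent reciprocal classes, ts py + and + + z, are the parental types, so the F1 was ts py + / + + z.
The two rarest classes, ts + + and + py z, are the double crossovers. Comparing them with the parentals, only the py allele has switched, so py is the middle locus and the order is ts – py – z.
ts–py: (216 + 25)/1500 = 0.1607; py–z: (377 + 25)/1500 = 0.2680.
Expected DCO frequency = 0.1607 × 0.2680 ≈ 0.04307; observed = 25/1500 ≈ 0.01667.
Coefficient of coincidence = 0.01667/0.04307 ≈ 0.39.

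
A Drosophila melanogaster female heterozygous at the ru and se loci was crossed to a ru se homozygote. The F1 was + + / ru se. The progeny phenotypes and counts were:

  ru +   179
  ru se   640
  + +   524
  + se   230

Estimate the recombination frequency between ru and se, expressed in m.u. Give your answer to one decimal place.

26.0 m.u.

The recombinant classes are + se and ru +: 230 + 179 = 409.
Recombination frequency = 409/1573 = 0.2600 ≈ 26.0%, i.e. 26.0 m.u.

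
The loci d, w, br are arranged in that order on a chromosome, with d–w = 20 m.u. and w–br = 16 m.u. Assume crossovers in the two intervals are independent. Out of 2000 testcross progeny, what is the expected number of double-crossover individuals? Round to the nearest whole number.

64

Map distances give recombination frequencies of 0.200 and 0.160 for the two intervals.
With no interference, expected double-crossover frequency = 0.200 × 0.160 = 0.03200.
Expected number = 0.03200 × 2000 = 64.00 ≈ 64.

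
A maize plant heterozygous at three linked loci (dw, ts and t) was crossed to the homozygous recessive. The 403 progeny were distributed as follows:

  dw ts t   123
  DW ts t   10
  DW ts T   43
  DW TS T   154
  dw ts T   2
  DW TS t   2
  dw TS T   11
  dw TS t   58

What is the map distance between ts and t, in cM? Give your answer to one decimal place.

The two most frequent reciprocal classes, DW TS T and dw ts t, are the parental types, so the F1 was DW TS T / dw ts t.
The two rarest classes, DW TS t and dw ts T, are the double crossovers. Comparing them with the parentals, only the t allele has switched, so t is the middle locus and the order is dw – t – ts.
Crossovers in the t–ts interval produce the single-crossover classes DW ts T and dw TS t (43 + 58 = 101) plus the double crossovers (4).
RF(t–ts) = (101 + 4) / 403 = 105/403 = 0.2605 → 26.1 cM.

26.1 cM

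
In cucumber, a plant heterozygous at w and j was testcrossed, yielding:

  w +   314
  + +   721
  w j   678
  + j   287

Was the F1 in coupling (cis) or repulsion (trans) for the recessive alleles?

cis

The two most frequent classes are + + (721) and w j (678); these are the parental (non-recombinant) types.
So the F1 carried + + on one chromosome and w j on the other — the recessive alleles are on the same chromosome (cis / coupling).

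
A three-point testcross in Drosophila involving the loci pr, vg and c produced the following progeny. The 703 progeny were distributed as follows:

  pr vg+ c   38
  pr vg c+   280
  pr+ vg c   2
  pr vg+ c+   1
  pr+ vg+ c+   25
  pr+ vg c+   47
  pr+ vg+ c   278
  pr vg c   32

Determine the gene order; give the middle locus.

vg

The two most frequent reciprocal classes, pr vg c+ and pr+ vg+ c, are the parental types, so the F1 was pr vg c+ / pr+ vg+ c.
The two rarest classes, pr vg+ c+ and pr+ vg c, are the double crossovers. Comparing them with the parentals, only the vg allele has switched, so vg is the middle locus and the order is pr – vg – c.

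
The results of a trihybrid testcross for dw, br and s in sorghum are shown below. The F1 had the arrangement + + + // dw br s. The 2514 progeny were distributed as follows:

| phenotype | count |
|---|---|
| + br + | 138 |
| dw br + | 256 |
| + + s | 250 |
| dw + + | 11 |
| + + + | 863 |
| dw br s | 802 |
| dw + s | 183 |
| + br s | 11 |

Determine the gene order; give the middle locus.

dw

The two rarest classes, dw + + and + br s, are the double crossovers. Comparing them with the parentals, only the dw allele has switched, so dw is the middle locus and the order is br – dw – s.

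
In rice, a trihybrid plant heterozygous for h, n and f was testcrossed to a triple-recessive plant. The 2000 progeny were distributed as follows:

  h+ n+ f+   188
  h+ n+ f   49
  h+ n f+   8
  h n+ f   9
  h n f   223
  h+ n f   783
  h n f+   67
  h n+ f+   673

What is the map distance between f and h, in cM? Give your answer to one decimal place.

The two most frequent reciprocal classes, h+ n f and h n+ f+, are the parental types, so the F1 was h+ n f / h n+ f+.
The two rarest classes, h+ n f+ and h n+ f, are the double crossovers. Comparing them with the parentals, only the f allele has switched, so f is the middle locus and the order is n – f – h.
Crossovers in the f–h interval produce the single-crossover classes h n f and h+ n+ f+ (223 + 188 = 411) plus the double crossovers (17).
RF(f–h) = (411 + 17) / 2000 = 428/2000 = 0.2140 → 21.4 cM.

21.4 cM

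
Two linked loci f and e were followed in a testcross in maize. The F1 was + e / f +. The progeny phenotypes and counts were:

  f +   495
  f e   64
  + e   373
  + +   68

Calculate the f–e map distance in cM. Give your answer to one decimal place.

The recombinant classes are + + and f e: 68 + 64 = 132.
Recombination frequency = 132/1000 = 0.1320 ≈ 13.2%, i.e. 13.2 cM.

13.2 cM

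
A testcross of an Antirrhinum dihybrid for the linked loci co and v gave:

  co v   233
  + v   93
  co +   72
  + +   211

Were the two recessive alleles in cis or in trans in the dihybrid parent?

cis

The two most frequent classes are + + (211) and co v (233); these are the parental (non-recombinant) types.
So the F1 carried + + on one chromosome and co v on the other — the recessive alleles are on the same chromosome (cis / coupling).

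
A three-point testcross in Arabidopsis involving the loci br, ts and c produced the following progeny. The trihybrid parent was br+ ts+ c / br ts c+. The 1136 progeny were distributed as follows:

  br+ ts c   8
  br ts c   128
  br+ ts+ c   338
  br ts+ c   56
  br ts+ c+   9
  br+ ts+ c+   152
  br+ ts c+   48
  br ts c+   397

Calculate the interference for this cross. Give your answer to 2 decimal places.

The two rarest classes, br+ ts c and br ts+ c+, are the double crossovers. Comparing them with the parentals, only the ts allele has switched, so ts is the middle locus and the order is br – ts – c.
br–ts: (104 + 17)/1136 = 0.1065; ts–c: (280 + 17)/1136 = 0.2614.
Expected DCO frequency = 0.1065 × 0.2614 ≈ 0.02784; observed = 17/1136 ≈ 0.01496.
Coefficient of coincidence = 0.01496/0.02784 ≈ 0.54; interference = 1 − 0.54 = 0.46.

0.46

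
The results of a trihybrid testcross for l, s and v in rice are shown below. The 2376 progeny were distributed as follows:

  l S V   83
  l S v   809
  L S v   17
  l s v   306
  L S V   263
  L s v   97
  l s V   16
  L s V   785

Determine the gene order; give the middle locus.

l

The two most frequent reciprocal classes, l S v and L s V, are the parental types, so the F1 was l S v / L s V.
The two rarest classes, L S v and l s V, are the double crossovers. Comparing them with the parentals, only the l allele has switched, so l is the middle locus and the order is v – l – s.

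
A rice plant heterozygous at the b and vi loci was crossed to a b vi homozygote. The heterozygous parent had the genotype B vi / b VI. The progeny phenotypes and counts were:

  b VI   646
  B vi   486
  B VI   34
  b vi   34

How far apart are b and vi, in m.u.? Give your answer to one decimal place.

The recombinant classes are B VI and b vi: 34 + 34 = 68.
Recombination frequency = 68/1200 = 0.0567 ≈ 5.7%, i.e. 5.7 m.u.

5.7 m.u.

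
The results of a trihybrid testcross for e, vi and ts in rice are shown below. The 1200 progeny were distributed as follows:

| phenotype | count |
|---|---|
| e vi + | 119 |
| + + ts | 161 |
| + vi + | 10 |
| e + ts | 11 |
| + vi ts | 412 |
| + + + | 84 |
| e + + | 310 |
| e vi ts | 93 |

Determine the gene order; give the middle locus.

ts

The two most frequent reciprocal classes, + vi ts and e + +, are the parental types, so the F1 was + vi ts / e + +.
The two rarest classes, + vi + and e + ts, are the double crossovers. Comparing them with the parentals, only the ts allele has switched, so ts is the middle locus and the order is e – ts – vi.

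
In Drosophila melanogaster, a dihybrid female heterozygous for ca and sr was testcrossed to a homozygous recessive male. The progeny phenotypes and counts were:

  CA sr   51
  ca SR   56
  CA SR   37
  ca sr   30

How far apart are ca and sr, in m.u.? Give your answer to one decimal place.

The two most frequent classes, CA sr (51) and ca SR (56), are the parental types, so the F1 was CA sr / ca SR.
The recombinant classes are CA SR and ca sr: 37 + 30 = 67.
Recombination frequency = 67/174 = 0.3851 ≈ 38.5%, i.e. 38.5 m.u.

38.5 m.u.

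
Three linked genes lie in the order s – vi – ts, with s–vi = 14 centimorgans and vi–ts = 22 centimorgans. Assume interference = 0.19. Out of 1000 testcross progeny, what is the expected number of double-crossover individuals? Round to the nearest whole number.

Map distances give recombination frequencies of 0.140 and 0.220 for the two intervals.
With interference 0.19 (so coincidence = 0.81), expected double-crossover frequency = 0.140 × 0.220 × 0.81 = 0.02495.
Expected number = 0.02495 × 1000 = 24.95 ≈ 25.

25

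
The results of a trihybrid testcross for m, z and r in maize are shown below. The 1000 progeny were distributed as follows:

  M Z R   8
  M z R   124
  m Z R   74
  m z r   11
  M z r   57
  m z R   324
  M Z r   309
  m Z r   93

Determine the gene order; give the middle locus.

The two most frequent reciprocal classes, m z R and M Z r, are the parental types, so the F1 was m z R / M Z r.
The two rarest classes, m z r and M Z R, are the double crossovers. Comparing them with the parentals, only the r allele has switched, so r is the middle locus and the order is m – r – z.

r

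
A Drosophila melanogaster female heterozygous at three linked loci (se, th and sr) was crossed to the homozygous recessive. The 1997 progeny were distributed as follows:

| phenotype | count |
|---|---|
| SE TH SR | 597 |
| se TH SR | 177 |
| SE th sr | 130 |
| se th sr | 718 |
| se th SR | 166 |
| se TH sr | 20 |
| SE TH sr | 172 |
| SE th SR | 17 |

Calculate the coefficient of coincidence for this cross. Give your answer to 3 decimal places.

The two most frequent reciprocal classes, SE TH SR and se th sr, are the parental types, so the F1 was SE TH SR / se th sr.
The two rarest classes, SE th SR and se TH sr, are the double crossovers. Comparing them with the parentals, only the th allele has switched, so th is the middle locus and the order is sr – th – se.
sr–th: (338 + 37)/1997 = 0.1878; th–se: (307 + 37)/1997 = 0.1723.
Expected DCO frequency = 0.1878 × 0.1723 ≈ 0.03236; observed = 37/1997 ≈ 0.01853.
Coefficient of coincidence = 0.01853/0.03236 ≈ 0.573.

0.573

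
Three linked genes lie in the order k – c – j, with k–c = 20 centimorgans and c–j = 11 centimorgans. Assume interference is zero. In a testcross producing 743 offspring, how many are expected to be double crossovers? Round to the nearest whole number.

16

Map distances give recombination frequencies of 0.200 and 0.110 for the two intervals.
With no interference, expected double-crossover frequency = 0.200 × 0.110 = 0.02200.
Expected number = 0.02200 × 743 = 16.35 ≈ 16.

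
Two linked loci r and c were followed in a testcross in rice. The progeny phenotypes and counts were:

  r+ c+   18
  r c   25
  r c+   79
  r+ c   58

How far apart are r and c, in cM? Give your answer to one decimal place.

The two most frequent classes, r+ c (58) and r c+ (79), are the parental types, so the F1 was r+ c / r c+.
The recombinant classes are r+ c+ and r c: 18 + 25 = 43.
Recombination frequency = 43/180 = 0.2389 ≈ 23.9%, i.e. 23.9 cM.

23.9 cM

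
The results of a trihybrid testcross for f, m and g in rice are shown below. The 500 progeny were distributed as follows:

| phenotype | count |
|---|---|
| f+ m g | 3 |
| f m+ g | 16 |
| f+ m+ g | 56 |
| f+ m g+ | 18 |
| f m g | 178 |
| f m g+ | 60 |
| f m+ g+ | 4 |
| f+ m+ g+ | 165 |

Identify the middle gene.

The two most frequent reciprocal classes, f m g and f+ m+ g+, are the parental types, so the F1 was f m g / f+ m+ g+.
The two rarest classes, f+ m g and f m+ g+, are the double crossovers. Comparing them with the parentals, only the f allele has switched, so f is the middle locus and the order is g – f – m.

f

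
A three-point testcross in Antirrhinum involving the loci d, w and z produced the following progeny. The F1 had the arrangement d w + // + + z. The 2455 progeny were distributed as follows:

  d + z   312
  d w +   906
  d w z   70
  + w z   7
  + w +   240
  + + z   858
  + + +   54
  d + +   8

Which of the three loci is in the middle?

The two rarest classes, d + + and + w z, are the double crossovers. Comparing them with the parentals, only the w allele has switched, so w is the middle locus and the order is z – w – d.

w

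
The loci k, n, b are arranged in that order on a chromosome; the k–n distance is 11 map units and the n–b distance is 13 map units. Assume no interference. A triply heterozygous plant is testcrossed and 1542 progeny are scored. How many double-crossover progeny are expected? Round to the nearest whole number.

Map distances give recombination frequencies of 0.110 and 0.130 for the two intervals.
With no interference, expected double-crossover frequency = 0.110 × 0.130 = 0.01430.
Expected number = 0.01430 × 1542 = 22.05 ≈ 22.

22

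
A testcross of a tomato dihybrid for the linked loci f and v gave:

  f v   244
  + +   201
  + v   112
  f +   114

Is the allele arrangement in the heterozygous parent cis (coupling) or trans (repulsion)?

cis

The two most frequent classes are + + (201) and f v (244); these are the parental (non-recombinant) types.
So the F1 carried + + on one chromosome and f v on the other — the recessive alleles are on the same chromosome (cis / coupling).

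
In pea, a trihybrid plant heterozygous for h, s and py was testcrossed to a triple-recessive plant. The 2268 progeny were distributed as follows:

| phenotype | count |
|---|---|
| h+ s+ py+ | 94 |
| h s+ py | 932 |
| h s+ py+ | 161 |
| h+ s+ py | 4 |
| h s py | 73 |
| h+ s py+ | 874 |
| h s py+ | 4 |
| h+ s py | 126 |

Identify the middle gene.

The two most frequent reciprocal classes, h s+ py and h+ s py+, are the parental types, so the F1 was h s+ py / h+ s py+.
The two rarest classes, h+ s+ py and h s py+, are the double crossovers. Comparing them with the parentals, only the h allele has switched, so h is the middle locus and the order is s – h – py.

h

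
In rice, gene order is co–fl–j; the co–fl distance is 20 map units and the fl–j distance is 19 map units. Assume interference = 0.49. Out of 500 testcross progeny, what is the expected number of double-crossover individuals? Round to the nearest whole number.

10

Map distances give recombination frequencies of 0.200 and 0.190 for the two intervals.
With interference 0.49 (so coincidence = 0.51), expected double-crossover frequency = 0.200 × 0.190 × 0.51 = 0.01938.
Expected number = 0.01938 × 500 = 9.69 ≈ 10.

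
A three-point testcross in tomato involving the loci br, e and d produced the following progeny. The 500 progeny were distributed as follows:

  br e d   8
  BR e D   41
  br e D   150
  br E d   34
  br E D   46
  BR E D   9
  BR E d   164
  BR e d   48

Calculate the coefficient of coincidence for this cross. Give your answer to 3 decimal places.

The two most frequent reciprocal classes, br e D and BR E d, are the parental types, so the F1 was br e D / BR E d.
The two rarest classes, br e d and BR E D, are the double crossovers. Comparing them with the parentals, only the d allele has switched, so d is the middle locus and the order is br – d – e.
br–d: (75 + 17)/500 = 0.1840; d–e: (94 + 17)/500 = 0.2220.
Expected DCO frequency = 0.1840 × 0.2220 ≈ 0.04085; observed = 17/500 ≈ 0.03400.
Coefficient of coincidence = 0.03400/0.04085 ≈ 0.832.

0.832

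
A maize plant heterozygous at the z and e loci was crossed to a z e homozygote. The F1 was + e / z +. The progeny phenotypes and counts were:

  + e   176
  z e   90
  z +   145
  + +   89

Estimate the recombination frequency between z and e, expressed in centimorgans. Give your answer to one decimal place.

35.8 centimorgans

The recombinant classes are + + and z e: 89 + 90 = 179.
Recombination frequency = 179/500 = 0.3580 ≈ 35.8%, i.e. 35.8 centimorgans.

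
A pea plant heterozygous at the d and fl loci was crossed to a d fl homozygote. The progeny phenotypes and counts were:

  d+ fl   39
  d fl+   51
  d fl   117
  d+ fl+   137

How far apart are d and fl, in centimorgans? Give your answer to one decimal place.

26.2 centimorgans

The two most frequent classes, d+ fl+ (137) and d fl (117), are the parental types, so the F1 was d+ fl+ / d fl.
The recombinant classes are d+ fl and d fl+: 39 + 51 = 90.
Recombination frequency = 90/344 = 0.2616 ≈ 26.2%, i.e. 26.2 centimorgans.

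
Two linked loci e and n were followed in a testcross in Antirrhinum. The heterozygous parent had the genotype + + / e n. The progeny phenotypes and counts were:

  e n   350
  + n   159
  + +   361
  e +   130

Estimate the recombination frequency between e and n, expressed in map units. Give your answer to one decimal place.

The recombinant classes are + n and e +: 159 + 130 = 289.
Recombination frequency = 289/1000 = 0.2890 ≈ 28.9%, i.e. 28.9 map units.

28.9 map units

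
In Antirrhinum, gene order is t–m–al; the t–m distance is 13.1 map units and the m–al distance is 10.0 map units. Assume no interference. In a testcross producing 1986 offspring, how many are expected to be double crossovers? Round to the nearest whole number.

Map distances give recombination frequencies of 0.131 and 0.100 for the two intervals.
With no interference, expected double-crossover frequency = 0.131 × 0.100 = 0.01310.
Expected number = 0.01310 × 1986 = 26.02 ≈ 26.

26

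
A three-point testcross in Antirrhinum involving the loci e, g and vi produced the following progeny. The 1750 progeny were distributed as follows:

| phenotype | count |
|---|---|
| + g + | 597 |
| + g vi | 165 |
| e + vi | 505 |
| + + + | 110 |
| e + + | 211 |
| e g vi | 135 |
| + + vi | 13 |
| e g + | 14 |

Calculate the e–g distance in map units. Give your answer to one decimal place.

15.5 map units

The two most frequent reciprocal classes, + g + and e + vi, are the parental types, so the F1 was + g + / e + vi.
The two rarest classes, e g + and + + vi, are the double crossovers. Comparing them with the parentals, only the e allele has switched, so e is the middle locus and the order is vi – e – g.
Crossovers in the e–g interval produce the single-crossover classes + + + and e g vi (110 + 135 = 245) plus the double crossovers (27).
RF(e–g) = (245 + 27) / 1750 = 272/1750 = 0.1554 → 15.5 map units.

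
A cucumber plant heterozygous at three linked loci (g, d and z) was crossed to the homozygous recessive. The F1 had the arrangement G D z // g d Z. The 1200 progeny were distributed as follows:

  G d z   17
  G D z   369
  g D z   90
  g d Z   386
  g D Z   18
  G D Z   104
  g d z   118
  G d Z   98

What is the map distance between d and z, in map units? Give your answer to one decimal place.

The two rarest classes, G d z and g D Z, are the double crossovers. Comparing them with the parentals, only the d allele has switched, so d is the middle locus and the order is z – d – g.
Crossovers in the z–d interval produce the single-crossover classes G D Z and g d z (104 + 118 = 222) plus the double crossovers (35).
RF(z–d) = (222 + 35) / 1200 = 257/1200 = 0.2142 → 21.4 map units.

21.4 map units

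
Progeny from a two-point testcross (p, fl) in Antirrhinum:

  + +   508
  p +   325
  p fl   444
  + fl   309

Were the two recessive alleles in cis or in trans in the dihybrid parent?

The two most frequent classes are + + (508) and p fl (444); these are the parental (non-recombinant) types.
So the F1 carried + + on one chromosome and p fl on the other — the recessive alleles are on the same chromosome (cis / coupling).

cis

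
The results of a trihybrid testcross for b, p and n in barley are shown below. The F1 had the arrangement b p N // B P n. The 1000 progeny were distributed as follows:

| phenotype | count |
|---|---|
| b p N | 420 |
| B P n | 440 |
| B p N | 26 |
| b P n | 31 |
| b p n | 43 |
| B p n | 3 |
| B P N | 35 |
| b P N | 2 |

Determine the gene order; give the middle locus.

p

The two rarest classes, b P N and B p n, are the double crossovers. Comparing them with the parentals, only the p allele has switched, so p is the middle locus and the order is n – p – b.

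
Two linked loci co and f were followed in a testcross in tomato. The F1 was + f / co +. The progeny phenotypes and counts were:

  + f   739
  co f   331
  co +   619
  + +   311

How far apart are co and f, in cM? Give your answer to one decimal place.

The recombinant classes are + + and co f: 311 + 331 = 642.
Recombination frequency = 642/2000 = 0.3210 ≈ 32.1%, i.e. 32.1 cM.

32.1 cM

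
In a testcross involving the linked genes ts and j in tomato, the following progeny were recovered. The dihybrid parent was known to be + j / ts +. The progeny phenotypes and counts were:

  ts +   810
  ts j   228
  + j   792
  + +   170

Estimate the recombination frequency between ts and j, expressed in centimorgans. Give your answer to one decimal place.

The recombinant classes are + + and ts j: 170 + 228 = 398.
Recombination frequency = 398/2000 = 0.1990 ≈ 19.9%, i.e. 19.9 centimorgans.

19.9 centimorgans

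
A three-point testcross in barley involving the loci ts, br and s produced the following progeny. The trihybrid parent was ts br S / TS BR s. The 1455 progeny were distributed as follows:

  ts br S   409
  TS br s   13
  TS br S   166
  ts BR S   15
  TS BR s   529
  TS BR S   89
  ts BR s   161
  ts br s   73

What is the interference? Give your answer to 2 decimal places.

The two rarest classes, ts BR S and TS br s, are the double crossovers. Comparing them with the parentals, only the br allele has switched, so br is the middle locus and the order is ts – br – s.
ts–br: (327 + 28)/1455 = 0.2440; br–s: (162 + 28)/1455 = 0.1306.
Expected DCO frequency = 0.2440 × 0.1306 ≈ 0.03187; observed = 28/1455 ≈ 0.01924.
Coefficient of coincidence = 0.01924/0.03187 ≈ 0.60; interference = 1 − 0.60 = 0.40.

0.40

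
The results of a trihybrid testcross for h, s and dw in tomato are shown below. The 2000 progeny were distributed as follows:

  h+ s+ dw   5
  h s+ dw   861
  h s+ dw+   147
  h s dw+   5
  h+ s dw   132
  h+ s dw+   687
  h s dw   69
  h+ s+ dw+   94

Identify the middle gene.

h

The two most frequent reciprocal classes, h+ s dw+ and h s+ dw, are the parental types, so the F1 was h+ s dw+ / h s+ dw.
The two rarest classes, h s dw+ and h+ s+ dw, are the double crossovers. Comparing them with the parentals, only the h allele has switched, so h is the middle locus and the order is s – h – dw.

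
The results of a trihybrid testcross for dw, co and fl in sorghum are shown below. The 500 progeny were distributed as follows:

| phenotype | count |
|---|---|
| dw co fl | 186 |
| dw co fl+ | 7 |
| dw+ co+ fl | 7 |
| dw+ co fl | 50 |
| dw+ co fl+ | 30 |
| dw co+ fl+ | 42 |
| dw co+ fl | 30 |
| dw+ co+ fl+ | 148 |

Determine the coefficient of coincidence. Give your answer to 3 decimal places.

The two most frequent reciprocal classes, dw co fl and dw+ co+ fl+, are the parental types, so the F1 was dw co fl / dw+ co+ fl+.
The two rarest classes, dw co fl+ and dw+ co+ fl, are the double crossovers. Comparing them with the parentals, only the fl allele has switched, so fl is the middle locus and the order is co – fl – dw.
co–fl: (60 + 14)/500 = 0.1480; fl–dw: (92 + 14)/500 = 0.2120.
Expected DCO frequency = 0.1480 × 0.2120 ≈ 0.03138; observed = 14/500 ≈ 0.02800.
Coefficient of coincidence = 0.02800/0.03138 ≈ 0.892.

0.892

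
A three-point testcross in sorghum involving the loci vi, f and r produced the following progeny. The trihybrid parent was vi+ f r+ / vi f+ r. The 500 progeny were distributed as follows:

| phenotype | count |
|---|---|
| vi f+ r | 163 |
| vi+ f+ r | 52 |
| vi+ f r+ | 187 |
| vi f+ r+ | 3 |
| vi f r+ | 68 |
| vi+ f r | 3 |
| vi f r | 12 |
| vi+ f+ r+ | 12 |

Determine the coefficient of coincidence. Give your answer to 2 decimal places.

0.79

The two rarest classes, vi+ f r and vi f+ r+, are the double crossovers. Comparing them with the parentals, only the r allele has switched, so r is the middle locus and the order is vi – r – f.
vi–r: (120 + 6)/500 = 0.2520; r–f: (24 + 6)/500 = 0.0600.
Expected DCO frequency = 0.2520 × 0.0600 ≈ 0.01512; observed = 6/500 ≈ 0.01200.
Coefficient of coincidence = 0.01200/0.01512 ≈ 0.79.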